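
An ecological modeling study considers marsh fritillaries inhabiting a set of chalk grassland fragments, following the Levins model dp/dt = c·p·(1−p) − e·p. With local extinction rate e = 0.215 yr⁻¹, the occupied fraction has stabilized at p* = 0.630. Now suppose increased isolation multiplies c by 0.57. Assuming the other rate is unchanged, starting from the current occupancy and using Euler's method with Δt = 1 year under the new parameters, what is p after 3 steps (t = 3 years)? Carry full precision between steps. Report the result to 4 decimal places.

Balance c(1−p*) = e gives c = e/(1 − 0.63000) = 0.215/0.37000 = 0.58108.
Starting from p₀ = 0.63000; update p ← p + (dp/dt)·Δt with the new parameters.
step 1: Δp = -0.05824, p = 0.57176
step 2: Δp = -0.04183, p = 0.52993
step 3: Δp = -0.03143, p = 0.49850

0.4985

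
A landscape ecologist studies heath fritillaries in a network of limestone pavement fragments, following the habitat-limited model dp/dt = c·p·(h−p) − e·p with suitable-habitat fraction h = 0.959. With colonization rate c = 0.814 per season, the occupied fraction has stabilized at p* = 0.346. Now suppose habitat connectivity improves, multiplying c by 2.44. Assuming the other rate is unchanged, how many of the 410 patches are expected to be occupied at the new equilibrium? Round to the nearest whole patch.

Balance c(h−p*) = e gives e = 0.814×(0.959 − 0.34600) = 0.49898.
New p* = 0.959 − e/c = 0.959 − 0.49898/1.98616 = 0.70777.
Expected occupied = 410 × 0.70777 = 290.19 ≈ 290.

290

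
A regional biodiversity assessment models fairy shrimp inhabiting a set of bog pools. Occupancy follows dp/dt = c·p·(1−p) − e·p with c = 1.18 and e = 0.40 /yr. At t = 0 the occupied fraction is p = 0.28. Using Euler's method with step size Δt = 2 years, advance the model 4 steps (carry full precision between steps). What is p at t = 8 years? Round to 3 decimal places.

Update rule: p ← p + [c·p·(1−p) − e·p]·Δt with Δt = 2.
  1  |  dp/dt·Δt = +0.251776  |  p_1 = 0.531776
  2  |  dp/dt·Δt = +0.162196  |  p_2 = 0.693972
  3  |  dp/dt·Δt = -0.053973  |  p_3 = 0.639999
  4  |  dp/dt·Δt = +0.031746  |  p_4 = 0.671745

0.672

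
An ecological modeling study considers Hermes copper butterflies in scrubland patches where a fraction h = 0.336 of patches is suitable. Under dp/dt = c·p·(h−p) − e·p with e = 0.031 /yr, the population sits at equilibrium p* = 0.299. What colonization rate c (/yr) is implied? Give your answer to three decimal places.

0.838

At equilibrium c(h−p*) = e, so c = e/(h−p*).
c = 0.031/(0.336 − 0.299) = 0.031/0.0370 = 0.8378.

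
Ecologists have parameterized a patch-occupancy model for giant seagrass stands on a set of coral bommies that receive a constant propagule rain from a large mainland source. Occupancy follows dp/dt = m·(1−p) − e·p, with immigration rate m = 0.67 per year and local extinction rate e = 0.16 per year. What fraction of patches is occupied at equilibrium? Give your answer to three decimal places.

0.807

Setting dp/dt = 0: m − m·p* = e·p*, so m = (m+e)·p*.
p* = m/(m+e) = 0.67/(0.67+0.16) = 0.67/0.8300 = 0.8072.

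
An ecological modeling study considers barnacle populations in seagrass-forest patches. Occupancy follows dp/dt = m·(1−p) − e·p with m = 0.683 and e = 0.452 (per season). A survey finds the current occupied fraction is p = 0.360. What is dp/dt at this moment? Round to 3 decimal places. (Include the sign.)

Colonization term: m·(1−p) = 0.683×0.6400 = 0.43712.
Extinction term: e·p = 0.16272.
dp/dt = 0.43712 − 0.16272 = 0.27440.

0.274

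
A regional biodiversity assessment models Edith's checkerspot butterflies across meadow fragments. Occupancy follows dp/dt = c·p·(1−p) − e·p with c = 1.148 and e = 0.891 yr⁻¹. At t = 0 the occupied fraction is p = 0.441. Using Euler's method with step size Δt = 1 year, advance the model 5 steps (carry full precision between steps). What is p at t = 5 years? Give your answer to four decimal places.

0.2456

Update rule: p ← p + [c·p·(1−p) − e·p]·Δt with Δt = 1.
  1  |  dp/dt·Δt = -0.109927  |  p_1 = 0.331073
  2  |  dp/dt·Δt = -0.040746  |  p_2 = 0.290327
  3  |  dp/dt·Δt = -0.022151  |  p_3 = 0.268176
  4  |  dp/dt·Δt = -0.013641  |  p_4 = 0.254535
  5  |  dp/dt·Δt = -0.008961  |  p_5 = 0.245574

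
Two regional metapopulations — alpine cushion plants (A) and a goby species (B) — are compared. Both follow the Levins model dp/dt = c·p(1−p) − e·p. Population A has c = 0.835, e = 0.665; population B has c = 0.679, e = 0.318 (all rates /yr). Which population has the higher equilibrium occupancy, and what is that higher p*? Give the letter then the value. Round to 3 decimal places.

B, 0.532

A: p*_A = 1 − 0.665/0.835 = 0.2036.
B: p*_B = 1 − 0.318/0.679 = 0.5317.
B is higher at 0.5317.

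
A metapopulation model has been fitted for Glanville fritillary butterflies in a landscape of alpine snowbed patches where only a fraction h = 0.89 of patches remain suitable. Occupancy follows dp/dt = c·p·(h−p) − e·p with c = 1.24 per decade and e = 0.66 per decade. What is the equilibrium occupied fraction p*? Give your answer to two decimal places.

0.36

Setting dp/dt = 0 and dividing by p* gives c·(h−p*) = e.
So p* = h − e/c = 0.89 − 0.66/1.24 = 0.89 − 0.5323 = 0.3577.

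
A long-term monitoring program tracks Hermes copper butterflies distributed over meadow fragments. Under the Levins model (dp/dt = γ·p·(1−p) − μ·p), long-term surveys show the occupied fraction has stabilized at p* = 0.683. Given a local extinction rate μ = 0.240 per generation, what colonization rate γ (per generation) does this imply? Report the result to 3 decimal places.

0.757

At equilibrium γ(1−p*) = μ, so γ = μ/(1−p*).
γ = 0.240/(1 − 0.683) = 0.240/0.3170 = 0.7571.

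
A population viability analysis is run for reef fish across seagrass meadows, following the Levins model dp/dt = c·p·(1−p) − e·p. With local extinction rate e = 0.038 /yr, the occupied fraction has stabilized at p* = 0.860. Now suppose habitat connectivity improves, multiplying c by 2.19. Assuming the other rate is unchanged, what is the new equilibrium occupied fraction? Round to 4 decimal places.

Balance c(1−p*) = e gives c = e/(1 − 0.86000) = 0.038/0.14000 = 0.27143.
New p* = 1 − e/c = 1 − 0.03800/0.59443 = 0.93607.

0.9361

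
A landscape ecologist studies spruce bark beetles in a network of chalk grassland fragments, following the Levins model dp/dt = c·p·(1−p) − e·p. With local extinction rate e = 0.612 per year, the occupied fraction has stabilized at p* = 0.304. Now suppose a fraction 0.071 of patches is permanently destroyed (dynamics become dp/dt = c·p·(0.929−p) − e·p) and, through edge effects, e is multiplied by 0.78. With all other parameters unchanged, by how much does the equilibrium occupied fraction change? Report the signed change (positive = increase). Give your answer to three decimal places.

Balance c(1−p*) = e gives c = e/(1 − 0.30400) = 0.612/0.69600 = 0.87931.
New p* = 0.929 − e/c = 0.929 − 0.47736/0.87931 = 0.38612.
Δp* = 0.38612 − 0.30400 = +0.08212.

0.082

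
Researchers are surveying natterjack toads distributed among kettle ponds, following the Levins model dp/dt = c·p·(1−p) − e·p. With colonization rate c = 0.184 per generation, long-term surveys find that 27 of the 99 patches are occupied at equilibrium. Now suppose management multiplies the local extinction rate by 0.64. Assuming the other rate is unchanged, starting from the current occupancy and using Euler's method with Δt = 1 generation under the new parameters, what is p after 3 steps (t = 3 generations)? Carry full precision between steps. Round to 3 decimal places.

0.312

Observed p* = 27/99 = 0.27273.
Balance c(1−p*) = e gives e = 0.184×(1 − 0.27273) = 0.13382.
Starting from p₀ = 0.27273; update p ← p + (dp/dt)·Δt with the new parameters.
p: 0.27273 → 0.28587  (Δp = +0.01314)
p: 0.28587 → 0.29895  (Δp = +0.01308)
p: 0.29895 → 0.31191  (Δp = +0.01296)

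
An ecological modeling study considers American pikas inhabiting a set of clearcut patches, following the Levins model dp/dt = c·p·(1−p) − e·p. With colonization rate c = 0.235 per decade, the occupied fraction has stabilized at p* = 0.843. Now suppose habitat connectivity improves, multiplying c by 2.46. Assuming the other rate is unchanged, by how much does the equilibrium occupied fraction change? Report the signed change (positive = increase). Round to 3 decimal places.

0.093

Balance c(1−p*) = e gives e = 0.235×(1 − 0.84300) = 0.03690.
New p* = 1 − e/c = 1 − 0.03690/0.57810 = 0.93617.
Δp* = 0.93617 − 0.84300 = +0.09317.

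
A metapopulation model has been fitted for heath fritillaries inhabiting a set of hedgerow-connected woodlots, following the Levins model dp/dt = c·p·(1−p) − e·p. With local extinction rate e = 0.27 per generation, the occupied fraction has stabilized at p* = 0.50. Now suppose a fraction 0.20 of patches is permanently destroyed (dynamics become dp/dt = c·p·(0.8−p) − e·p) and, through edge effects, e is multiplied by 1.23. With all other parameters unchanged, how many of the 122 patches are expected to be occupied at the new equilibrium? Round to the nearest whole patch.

Balance c(1−p*) = e gives c = e/(1 − 0.50000) = 0.27/0.50000 = 0.54000.
New p* = 0.8 − e/c = 0.8 − 0.33210/0.54000 = 0.18500.
Expected occupied = 122 × 0.18500 = 22.57 ≈ 23.

23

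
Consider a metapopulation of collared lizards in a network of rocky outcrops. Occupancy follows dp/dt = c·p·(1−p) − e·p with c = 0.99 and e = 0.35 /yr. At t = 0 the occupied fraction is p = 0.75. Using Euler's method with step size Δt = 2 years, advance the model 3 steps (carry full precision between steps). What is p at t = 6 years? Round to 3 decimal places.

0.644

Update rule: p ← p + [c·p·(1−p) − e·p]·Δt with Δt = 2.
step 1: Δp = -0.15375, p = 0.59625
step 2: Δp = +0.05928, p = 0.65553
step 3: Δp = -0.01177, p = 0.64376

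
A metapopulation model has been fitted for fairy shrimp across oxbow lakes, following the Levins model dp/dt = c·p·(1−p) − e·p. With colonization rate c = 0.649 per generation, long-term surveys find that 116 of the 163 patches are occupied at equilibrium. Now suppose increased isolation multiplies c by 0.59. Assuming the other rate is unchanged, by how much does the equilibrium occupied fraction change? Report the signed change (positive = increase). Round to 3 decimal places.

Observed p* = 116/163 = 0.71166.
Balance c(1−p*) = e gives e = 0.649×(1 − 0.71166) = 0.18713.
New p* = 1 − e/c = 1 − 0.18713/0.38291 = 0.51130.
Δp* = 0.51130 − 0.71166 = -0.20036.

-0.200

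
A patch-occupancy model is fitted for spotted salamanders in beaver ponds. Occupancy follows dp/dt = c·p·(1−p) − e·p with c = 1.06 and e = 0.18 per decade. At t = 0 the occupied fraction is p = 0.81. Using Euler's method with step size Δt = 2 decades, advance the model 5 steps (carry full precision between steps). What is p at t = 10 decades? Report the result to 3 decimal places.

0.835

Update rule: p ← p + [c·p·(1−p) − e·p]·Δt with Δt = 2.
step 1: Δp = +0.03467, p = 0.84467
step 2: Δp = -0.02593, p = 0.81874
step 3: Δp = +0.01987, p = 0.83861
step 4: Δp = -0.01498, p = 0.82364
step 5: Δp = +0.01144, p = 0.83508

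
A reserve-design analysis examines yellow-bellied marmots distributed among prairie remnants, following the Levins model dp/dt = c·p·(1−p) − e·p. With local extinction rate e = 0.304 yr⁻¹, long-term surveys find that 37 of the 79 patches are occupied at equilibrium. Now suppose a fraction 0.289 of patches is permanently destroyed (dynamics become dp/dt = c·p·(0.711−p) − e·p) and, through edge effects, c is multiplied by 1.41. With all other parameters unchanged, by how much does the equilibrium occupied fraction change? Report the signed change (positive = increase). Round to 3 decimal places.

-0.134

Observed p* = 37/79 = 0.46835.
Balance c(1−p*) = e gives c = e/(1 − 0.46835) = 0.304/0.53165 = 0.57180.
New p* = 0.711 − e/c = 0.711 − 0.30400/0.80624 = 0.33394.
Δp* = 0.33394 − 0.46835 = -0.13441.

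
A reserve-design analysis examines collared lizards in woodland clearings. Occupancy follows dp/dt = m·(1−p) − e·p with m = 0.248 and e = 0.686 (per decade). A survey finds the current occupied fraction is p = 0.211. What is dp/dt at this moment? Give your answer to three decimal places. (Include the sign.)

0.051

Colonization term: m·(1−p) = 0.248×0.7890 = 0.19567.
Extinction term: e·p = 0.14475.
dp/dt = 0.19567 − 0.14475 = 0.05093.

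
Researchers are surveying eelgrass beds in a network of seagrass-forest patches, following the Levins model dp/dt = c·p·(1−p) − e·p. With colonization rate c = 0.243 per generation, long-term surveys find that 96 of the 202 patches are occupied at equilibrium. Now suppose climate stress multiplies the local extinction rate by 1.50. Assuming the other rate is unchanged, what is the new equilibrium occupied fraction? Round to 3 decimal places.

Observed p* = 96/202 = 0.47525.
Balance c(1−p*) = e gives e = 0.243×(1 − 0.47525) = 0.12751.
New p* = 1 − e/c = 1 − 0.19127/0.24300 = 0.21288.

0.213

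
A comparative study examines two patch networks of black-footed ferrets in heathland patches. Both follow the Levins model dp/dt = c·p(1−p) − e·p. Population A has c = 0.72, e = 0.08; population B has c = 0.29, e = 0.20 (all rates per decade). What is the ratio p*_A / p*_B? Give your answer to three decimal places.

2.864

A: p*_A = 1 − 0.08/0.72 = 0.8889.
B: p*_B = 1 − 0.20/0.29 = 0.3103.
p*_A / p*_B = 0.8889/0.3103 = 2.8642.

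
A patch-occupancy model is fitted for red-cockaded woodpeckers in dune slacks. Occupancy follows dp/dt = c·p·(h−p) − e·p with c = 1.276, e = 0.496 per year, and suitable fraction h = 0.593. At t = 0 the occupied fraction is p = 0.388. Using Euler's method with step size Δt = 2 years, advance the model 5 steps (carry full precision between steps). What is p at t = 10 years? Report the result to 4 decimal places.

Update rule: p ← p + [c·p·(h−p) − e·p]·Δt with Δt = 2.
p: 0.38800 → 0.20609  (Δp = -0.18191)
p: 0.20609 → 0.20514  (Δp = -0.00095)
p: 0.20514 → 0.20469  (Δp = -0.00045)
p: 0.20469 → 0.20448  (Δp = -0.00021)
p: 0.20448 → 0.20438  (Δp = -0.00010)

0.2044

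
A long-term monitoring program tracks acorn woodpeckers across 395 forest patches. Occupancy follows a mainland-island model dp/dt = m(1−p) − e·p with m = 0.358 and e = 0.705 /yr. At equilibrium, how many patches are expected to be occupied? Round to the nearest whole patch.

133

p* = m/(m+e) = 0.358/1.0630 = 0.3368.
Expected occupied patches = N × p* = 395 × 0.3368 = 133.03 ≈ 133.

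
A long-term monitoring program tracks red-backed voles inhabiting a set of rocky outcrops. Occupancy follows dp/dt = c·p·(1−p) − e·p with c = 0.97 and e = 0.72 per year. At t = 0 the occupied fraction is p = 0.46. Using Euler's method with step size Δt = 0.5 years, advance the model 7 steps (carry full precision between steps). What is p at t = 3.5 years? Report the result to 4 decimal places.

Update rule: p ← p + [c·p·(1−p) − e·p]·Δt with Δt = 0.5.
  1  |  dp/dt·Δt = -0.045126  |  p_1 = 0.414874
  2  |  dp/dt·Δt = -0.031619  |  p_2 = 0.383255
  3  |  dp/dt·Δt = -0.023332  |  p_3 = 0.359923
  4  |  dp/dt·Δt = -0.017839  |  p_4 = 0.342084
  5  |  dp/dt·Δt = -0.013995  |  p_5 = 0.328089
  6  |  dp/dt·Δt = -0.011195  |  p_6 = 0.316894
  7  |  dp/dt·Δt = -0.009093  |  p_7 = 0.307801

0.3078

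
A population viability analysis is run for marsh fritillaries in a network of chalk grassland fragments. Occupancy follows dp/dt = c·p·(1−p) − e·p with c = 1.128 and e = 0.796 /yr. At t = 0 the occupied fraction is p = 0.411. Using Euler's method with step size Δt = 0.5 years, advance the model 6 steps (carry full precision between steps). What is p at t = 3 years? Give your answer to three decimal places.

Update rule: p ← p + [c·p·(1−p) − e·p]·Δt with Δt = 0.5.
  1  |  dp/dt·Δt = -0.027045  |  p_1 = 0.383955
  2  |  dp/dt·Δt = -0.019409  |  p_2 = 0.364546
  3  |  dp/dt·Δt = -0.014437  |  p_3 = 0.350108
  4  |  dp/dt·Δt = -0.011015  |  p_4 = 0.339093
  5  |  dp/dt·Δt = -0.008562  |  p_5 = 0.330532
  6  |  dp/dt·Δt = -0.006749  |  p_6 = 0.323782

0.324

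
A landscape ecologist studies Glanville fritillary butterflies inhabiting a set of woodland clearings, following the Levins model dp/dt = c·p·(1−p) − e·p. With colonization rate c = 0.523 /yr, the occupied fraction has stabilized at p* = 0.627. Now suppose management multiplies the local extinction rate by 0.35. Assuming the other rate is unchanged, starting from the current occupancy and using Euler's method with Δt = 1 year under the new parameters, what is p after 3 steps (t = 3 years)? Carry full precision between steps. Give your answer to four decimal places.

Balance c(1−p*) = e gives e = 0.523×(1 − 0.62700) = 0.19508.
Starting from p₀ = 0.62700; update p ← p + (dp/dt)·Δt with the new parameters.
step 1: Δp = +0.07950, p = 0.70650
step 2: Δp = +0.06021, p = 0.76671
step 3: Δp = +0.04120, p = 0.80791

0.8079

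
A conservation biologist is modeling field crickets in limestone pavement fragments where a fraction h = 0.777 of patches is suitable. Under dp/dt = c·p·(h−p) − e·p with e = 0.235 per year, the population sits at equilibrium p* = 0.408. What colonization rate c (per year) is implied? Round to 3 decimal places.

0.637

At equilibrium c(h−p*) = e, so c = e/(h−p*).
c = 0.235/(0.777 − 0.408) = 0.235/0.3690 = 0.6369.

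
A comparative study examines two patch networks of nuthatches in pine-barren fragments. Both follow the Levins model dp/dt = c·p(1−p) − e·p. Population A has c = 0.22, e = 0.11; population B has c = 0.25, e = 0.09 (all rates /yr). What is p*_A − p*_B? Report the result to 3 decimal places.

A: p*_A = 1 − 0.11/0.22 = 0.5000.
B: p*_B = 1 − 0.09/0.25 = 0.6400.
p*_A − p*_B = 0.5000 − 0.6400 = -0.1400.

-0.140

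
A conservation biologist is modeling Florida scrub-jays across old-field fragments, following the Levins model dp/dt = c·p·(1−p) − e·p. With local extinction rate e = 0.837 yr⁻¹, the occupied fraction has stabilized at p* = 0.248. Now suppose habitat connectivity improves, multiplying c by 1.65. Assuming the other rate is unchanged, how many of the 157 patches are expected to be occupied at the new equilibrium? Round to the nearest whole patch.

Balance c(1−p*) = e gives c = e/(1 − 0.24800) = 0.837/0.75200 = 1.11303.
New p* = 1 − e/c = 1 − 0.83700/1.83650 = 0.54424.
Expected occupied = 157 × 0.54424 = 85.45 ≈ 85.

85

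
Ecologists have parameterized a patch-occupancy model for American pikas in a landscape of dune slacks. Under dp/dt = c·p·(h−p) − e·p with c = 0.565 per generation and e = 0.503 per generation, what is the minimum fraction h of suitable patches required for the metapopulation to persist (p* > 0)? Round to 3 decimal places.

p* = h − e/c is positive only when h > e/c.
h_min = e/c = 0.503/0.565 = 0.8903.

0.890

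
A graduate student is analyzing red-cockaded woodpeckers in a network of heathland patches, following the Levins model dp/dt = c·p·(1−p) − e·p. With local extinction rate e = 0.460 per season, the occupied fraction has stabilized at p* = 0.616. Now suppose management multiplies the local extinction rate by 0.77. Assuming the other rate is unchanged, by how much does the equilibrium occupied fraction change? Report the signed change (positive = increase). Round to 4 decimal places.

Balance c(1−p*) = e gives c = e/(1 − 0.61600) = 0.460/0.38400 = 1.19792.
New p* = 1 − e/c = 1 − 0.35420/1.19792 = 0.70432.
Δp* = 0.70432 − 0.61600 = +0.08832.

0.0883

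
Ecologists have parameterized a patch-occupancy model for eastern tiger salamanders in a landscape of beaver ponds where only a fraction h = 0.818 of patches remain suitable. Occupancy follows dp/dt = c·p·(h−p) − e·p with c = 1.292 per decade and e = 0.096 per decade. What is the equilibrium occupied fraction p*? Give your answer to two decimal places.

Setting dp/dt = 0 and dividing by p* gives c·(h−p*) = e.
So p* = h − e/c = 0.818 − 0.096/1.292 = 0.818 − 0.0743 = 0.7437.

0.74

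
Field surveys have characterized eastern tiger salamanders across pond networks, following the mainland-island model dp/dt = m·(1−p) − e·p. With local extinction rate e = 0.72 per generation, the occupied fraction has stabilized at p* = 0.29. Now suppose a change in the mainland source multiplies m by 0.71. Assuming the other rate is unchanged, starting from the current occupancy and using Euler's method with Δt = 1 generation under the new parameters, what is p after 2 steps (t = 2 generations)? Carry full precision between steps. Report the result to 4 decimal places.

0.2251

Balance m(1−p*) = e·p* gives m = e·p*/(1−p*) = 0.72×0.29000/0.71000 = 0.29408.
Starting from p₀ = 0.29000; update p ← p + (dp/dt)·Δt with the new parameters.
step 1: Δp = -0.06055, p = 0.22945
step 2: Δp = -0.00431, p = 0.22514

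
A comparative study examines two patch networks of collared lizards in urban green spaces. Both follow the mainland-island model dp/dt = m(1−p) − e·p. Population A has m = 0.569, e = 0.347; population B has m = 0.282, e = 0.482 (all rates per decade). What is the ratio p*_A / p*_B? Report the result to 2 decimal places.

1.68

A: p*_A = m/(m+e) = 0.569/0.9160 = 0.6212.
B: p*_B = 0.282/0.7640 = 0.3691.
p*_A / p*_B = 0.6212/0.3691 = 1.6829.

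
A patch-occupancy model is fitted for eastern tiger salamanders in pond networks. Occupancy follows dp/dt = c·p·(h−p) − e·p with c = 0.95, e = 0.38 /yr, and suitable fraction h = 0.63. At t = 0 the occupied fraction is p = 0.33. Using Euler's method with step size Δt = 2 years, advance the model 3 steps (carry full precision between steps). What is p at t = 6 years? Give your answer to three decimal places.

0.240

Update rule: p ← p + [c·p·(h−p) − e·p]·Δt with Δt = 2.
step 1: Δp = -0.06270, p = 0.26730
step 2: Δp = -0.01894, p = 0.24836
step 3: Δp = -0.00866, p = 0.23969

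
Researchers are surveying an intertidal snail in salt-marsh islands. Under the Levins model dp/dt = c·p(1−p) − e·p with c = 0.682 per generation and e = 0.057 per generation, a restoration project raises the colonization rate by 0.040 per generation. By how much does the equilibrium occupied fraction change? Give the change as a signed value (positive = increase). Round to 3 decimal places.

Before: p* = 1 − 0.057/0.682 = 0.9164.
After the change, c = 0.722, e = 0.057, so p* = 1 − 0.057/0.722 = 0.9211.
Δp* = 0.9211 − 0.9164 = +0.0046.

0.005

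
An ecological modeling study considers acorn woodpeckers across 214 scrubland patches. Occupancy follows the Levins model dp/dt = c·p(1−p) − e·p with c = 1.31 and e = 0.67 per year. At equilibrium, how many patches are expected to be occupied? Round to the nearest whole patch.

105

p* = 1 − e/c = 1 − 0.67/1.31 = 0.4885.
Expected occupied patches = N × p* = 214 × 0.4885 = 104.55 ≈ 105.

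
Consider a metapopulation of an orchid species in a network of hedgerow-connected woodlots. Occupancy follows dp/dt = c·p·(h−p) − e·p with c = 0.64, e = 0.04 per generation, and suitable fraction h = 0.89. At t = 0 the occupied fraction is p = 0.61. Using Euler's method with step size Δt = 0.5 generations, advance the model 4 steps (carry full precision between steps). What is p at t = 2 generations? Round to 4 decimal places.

0.7444

Update rule: p ← p + [c·p·(h−p) − e·p]·Δt with Δt = 0.5.
step 1: Δp = +0.04246, p = 0.65246
step 2: Δp = +0.03655, p = 0.68900
step 3: Δp = +0.03054, p = 0.71954
step 4: Δp = +0.02486, p = 0.74440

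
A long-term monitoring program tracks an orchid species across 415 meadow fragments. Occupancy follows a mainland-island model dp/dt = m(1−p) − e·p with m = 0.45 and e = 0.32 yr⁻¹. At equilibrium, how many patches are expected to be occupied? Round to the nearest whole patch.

p* = m/(m+e) = 0.45/0.7700 = 0.5844.
Expected occupied patches = N × p* = 415 × 0.5844 = 242.53 ≈ 243.

243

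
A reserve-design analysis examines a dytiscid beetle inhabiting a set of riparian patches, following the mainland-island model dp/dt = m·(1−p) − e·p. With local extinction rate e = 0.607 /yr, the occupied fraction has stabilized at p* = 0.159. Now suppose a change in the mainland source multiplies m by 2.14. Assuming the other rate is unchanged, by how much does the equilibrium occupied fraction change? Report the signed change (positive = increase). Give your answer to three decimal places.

0.129

Balance m(1−p*) = e·p* gives m = e·p*/(1−p*) = 0.607×0.15900/0.84100 = 0.11476.
New p* = m/(m+e) = 0.24559/(0.24559+0.60700) = 0.28805.
Δp* = 0.28805 − 0.15900 = +0.12905.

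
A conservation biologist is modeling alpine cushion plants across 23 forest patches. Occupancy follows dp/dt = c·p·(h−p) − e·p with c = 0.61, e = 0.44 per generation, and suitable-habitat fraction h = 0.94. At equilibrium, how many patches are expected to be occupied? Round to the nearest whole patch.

5

p* = h − e/c = 0.94 − 0.7213 = 0.2187.
Expected occupied patches = N × p* = 23 × 0.2187 = 5.03 ≈ 5.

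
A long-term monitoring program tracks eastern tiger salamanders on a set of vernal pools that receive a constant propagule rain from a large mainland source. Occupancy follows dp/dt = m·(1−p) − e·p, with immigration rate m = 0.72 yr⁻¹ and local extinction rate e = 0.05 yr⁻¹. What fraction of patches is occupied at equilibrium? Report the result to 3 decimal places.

At equilibrium the propagule rain into empty patches balances local extinction: m(1−p*) = e·p*.
p* = m/(m+e) = 0.72/(0.72+0.05) = 0.72/0.7700 = 0.9351.

0.935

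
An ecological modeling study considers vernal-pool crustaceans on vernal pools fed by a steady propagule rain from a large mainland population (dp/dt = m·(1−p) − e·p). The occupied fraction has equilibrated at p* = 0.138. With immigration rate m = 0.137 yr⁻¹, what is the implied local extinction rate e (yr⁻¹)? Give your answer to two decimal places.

0.86

At equilibrium m(1−p*) = e·p*, so e = m(1−p*)/p*.
e = 0.137 × 0.8620 / 0.138 = 0.8558.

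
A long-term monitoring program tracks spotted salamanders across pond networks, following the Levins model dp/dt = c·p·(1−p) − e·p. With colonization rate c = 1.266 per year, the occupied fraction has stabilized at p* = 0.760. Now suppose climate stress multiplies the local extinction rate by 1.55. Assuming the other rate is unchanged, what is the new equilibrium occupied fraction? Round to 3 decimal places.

0.628

Balance c(1−p*) = e gives e = 1.266×(1 − 0.76000) = 0.30384.
New p* = 1 − e/c = 1 − 0.47095/1.26600 = 0.62800.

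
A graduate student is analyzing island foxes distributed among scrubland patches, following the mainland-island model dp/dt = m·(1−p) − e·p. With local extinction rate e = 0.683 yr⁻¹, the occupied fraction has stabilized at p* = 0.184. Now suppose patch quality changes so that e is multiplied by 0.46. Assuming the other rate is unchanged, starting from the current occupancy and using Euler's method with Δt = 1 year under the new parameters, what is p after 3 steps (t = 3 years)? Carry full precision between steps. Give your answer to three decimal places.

0.307

Balance m(1−p*) = e·p* gives m = e·p*/(1−p*) = 0.683×0.18400/0.81600 = 0.15401.
Starting from p₀ = 0.18400; update p ← p + (dp/dt)·Δt with the new parameters.
t = 1: p = 0.18400 + (+0.06786) = 0.25186
t = 2: p = 0.25186 + (+0.03609) = 0.28795
t = 3: p = 0.28795 + (+0.01919) = 0.30715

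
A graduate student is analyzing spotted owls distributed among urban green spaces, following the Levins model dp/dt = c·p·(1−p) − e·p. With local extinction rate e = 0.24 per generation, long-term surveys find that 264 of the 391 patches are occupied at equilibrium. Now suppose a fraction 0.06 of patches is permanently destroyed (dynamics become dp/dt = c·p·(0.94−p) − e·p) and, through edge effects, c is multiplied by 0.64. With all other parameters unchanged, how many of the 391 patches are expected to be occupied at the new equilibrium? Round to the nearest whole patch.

Observed p* = 264/391 = 0.67519.
Balance c(1−p*) = e gives c = e/(1 − 0.67519) = 0.24/0.32481 = 0.73889.
New p* = 0.94 − e/c = 0.94 − 0.24000/0.47289 = 0.43248.
Expected occupied = 391 × 0.43248 = 169.10 ≈ 169.

169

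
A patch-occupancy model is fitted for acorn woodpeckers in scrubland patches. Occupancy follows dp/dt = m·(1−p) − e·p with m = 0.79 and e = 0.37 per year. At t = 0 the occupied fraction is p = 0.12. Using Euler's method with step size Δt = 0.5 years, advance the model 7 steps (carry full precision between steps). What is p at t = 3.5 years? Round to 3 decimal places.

Update rule: p ← p + [m·(1−p) − e·p]·Δt with Δt = 0.5.
step 1: Δp = +0.32540, p = 0.44540
step 2: Δp = +0.13667, p = 0.58207
step 3: Δp = +0.05740, p = 0.63947
step 4: Δp = +0.02411, p = 0.66358
step 5: Δp = +0.01013, p = 0.67370
step 6: Δp = +0.00425, p = 0.67795
step 7: Δp = +0.00179, p = 0.67974

0.680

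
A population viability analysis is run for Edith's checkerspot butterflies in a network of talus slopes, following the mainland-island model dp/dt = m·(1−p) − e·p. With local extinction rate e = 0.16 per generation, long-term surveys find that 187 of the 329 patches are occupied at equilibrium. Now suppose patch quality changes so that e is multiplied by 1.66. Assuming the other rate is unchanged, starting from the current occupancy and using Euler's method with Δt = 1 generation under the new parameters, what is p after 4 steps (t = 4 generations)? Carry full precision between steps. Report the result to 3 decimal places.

Observed p* = 187/329 = 0.56839.
Balance m(1−p*) = e·p* gives m = e·p*/(1−p*) = 0.16×0.56839/0.43161 = 0.21070.
Starting from p₀ = 0.56839; update p ← p + (dp/dt)·Δt with the new parameters.
step 1: Δp = -0.06002, p = 0.50837
step 2: Δp = -0.03143, p = 0.47693
step 3: Δp = -0.01646, p = 0.46047
step 4: Δp = -0.00862, p = 0.45185

0.452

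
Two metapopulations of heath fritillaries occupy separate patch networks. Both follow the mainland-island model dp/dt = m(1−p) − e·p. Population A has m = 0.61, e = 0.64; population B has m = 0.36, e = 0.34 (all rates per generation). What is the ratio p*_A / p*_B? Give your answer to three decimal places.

A: p*_A = m/(m+e) = 0.61/1.2500 = 0.4880.
B: p*_B = 0.36/0.7000 = 0.5143.
p*_A / p*_B = 0.4880/0.5143 = 0.9489.

0.949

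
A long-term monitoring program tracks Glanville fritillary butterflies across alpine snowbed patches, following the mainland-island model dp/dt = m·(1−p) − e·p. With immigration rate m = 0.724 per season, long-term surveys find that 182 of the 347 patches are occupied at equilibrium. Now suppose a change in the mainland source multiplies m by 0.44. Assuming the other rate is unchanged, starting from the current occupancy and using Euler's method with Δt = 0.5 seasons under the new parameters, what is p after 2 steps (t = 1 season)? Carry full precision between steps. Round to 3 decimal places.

0.379

Observed p* = 182/347 = 0.52450.
Balance m(1−p*) = e·p* gives e = m(1−p*)/p* = 0.724×0.47550/0.52450 = 0.65637.
Starting from p₀ = 0.52450; update p ← p + (dp/dt)·Δt with the new parameters.
  1  |  dp/dt·Δt = -0.096394  |  p_1 = 0.428101
  2  |  dp/dt·Δt = -0.049405  |  p_2 = 0.378696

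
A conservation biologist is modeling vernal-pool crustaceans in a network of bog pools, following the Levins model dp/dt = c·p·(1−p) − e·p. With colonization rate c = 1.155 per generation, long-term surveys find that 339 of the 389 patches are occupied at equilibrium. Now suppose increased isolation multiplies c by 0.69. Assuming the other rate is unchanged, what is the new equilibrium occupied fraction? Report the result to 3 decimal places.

0.814

Observed p* = 339/389 = 0.87147.
Balance c(1−p*) = e gives e = 1.155×(1 − 0.87147) = 0.14845.
New p* = 1 − e/c = 1 − 0.14845/0.79695 = 0.81373.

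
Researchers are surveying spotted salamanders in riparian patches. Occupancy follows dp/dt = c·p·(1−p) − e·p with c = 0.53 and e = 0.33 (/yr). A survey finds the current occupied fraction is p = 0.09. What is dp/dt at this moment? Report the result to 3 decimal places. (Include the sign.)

Colonization term: c·p·(1−p) = 0.53×0.09×0.9100 = 0.04341.
Extinction term: e·p = 0.02970.
dp/dt = 0.04341 − 0.02970 = 0.01371.

0.014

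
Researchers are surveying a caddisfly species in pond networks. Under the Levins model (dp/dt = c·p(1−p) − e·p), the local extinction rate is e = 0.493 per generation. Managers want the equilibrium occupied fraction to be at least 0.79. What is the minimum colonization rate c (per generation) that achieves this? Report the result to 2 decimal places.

p* = 1 − e/c ≥ 0.79 requires e/c ≤ 0.2100, i.e. c ≥ e/0.2100.
c_min = 0.493/0.2100 = 2.3476.

2.35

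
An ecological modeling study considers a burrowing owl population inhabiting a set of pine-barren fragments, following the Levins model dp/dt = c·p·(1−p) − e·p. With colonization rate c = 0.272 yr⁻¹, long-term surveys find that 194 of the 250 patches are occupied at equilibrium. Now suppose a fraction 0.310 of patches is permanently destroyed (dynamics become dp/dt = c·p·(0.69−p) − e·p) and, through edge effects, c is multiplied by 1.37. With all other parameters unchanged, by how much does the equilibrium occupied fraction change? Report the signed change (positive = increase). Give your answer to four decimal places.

Observed p* = 194/250 = 0.77600.
Balance c(1−p*) = e gives e = 0.272×(1 − 0.77600) = 0.06093.
New p* = 0.69 − e/c = 0.69 − 0.06093/0.37264 = 0.52649.
Δp* = 0.52649 − 0.77600 = -0.24951.

-0.2495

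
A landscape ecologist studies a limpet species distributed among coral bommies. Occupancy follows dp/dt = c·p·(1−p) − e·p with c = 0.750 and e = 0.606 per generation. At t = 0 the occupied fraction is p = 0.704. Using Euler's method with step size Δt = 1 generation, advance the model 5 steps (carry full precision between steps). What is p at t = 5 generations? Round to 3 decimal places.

Update rule: p ← p + [c·p·(1−p) − e·p]·Δt with Δt = 1.
  1  |  dp/dt·Δt = -0.270336  |  p_1 = 0.433664
  2  |  dp/dt·Δt = -0.078601  |  p_2 = 0.355063
  3  |  dp/dt·Δt = -0.043423  |  p_3 = 0.311640
  4  |  dp/dt·Δt = -0.027963  |  p_4 = 0.283676
  5  |  dp/dt·Δt = -0.019505  |  p_5 = 0.264172

0.264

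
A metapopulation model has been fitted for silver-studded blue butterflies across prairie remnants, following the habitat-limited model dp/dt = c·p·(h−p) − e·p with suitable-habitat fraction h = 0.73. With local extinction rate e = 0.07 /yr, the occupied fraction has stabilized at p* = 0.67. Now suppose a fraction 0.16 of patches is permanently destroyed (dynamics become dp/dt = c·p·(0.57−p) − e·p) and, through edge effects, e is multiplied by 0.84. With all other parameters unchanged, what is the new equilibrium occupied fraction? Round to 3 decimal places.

Balance c(h−p*) = e gives c = e/(0.73 − 0.67000) = 0.07/0.06000 = 1.16667.
New p* = 0.57 − e/c = 0.57 − 0.05880/1.16667 = 0.51960.

0.520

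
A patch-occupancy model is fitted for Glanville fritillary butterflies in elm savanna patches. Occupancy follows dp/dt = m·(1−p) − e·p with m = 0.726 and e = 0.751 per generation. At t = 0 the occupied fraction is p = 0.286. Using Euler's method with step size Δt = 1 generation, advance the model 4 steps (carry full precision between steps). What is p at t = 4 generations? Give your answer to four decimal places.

Update rule: p ← p + [m·(1−p) − e·p]·Δt with Δt = 1.
  1  |  dp/dt·Δt = +0.303578  |  p_1 = 0.589578
  2  |  dp/dt·Δt = -0.144807  |  p_2 = 0.444771
  3  |  dp/dt·Δt = +0.069073  |  p_3 = 0.513844
  4  |  dp/dt·Δt = -0.032948  |  p_4 = 0.480896

0.4809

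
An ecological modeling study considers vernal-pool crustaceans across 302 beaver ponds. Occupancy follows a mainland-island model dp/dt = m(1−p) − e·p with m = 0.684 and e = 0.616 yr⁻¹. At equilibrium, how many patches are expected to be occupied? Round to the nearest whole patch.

p* = m/(m+e) = 0.684/1.3000 = 0.5262.
Expected occupied patches = N × p* = 302 × 0.5262 = 158.90 ≈ 159.

159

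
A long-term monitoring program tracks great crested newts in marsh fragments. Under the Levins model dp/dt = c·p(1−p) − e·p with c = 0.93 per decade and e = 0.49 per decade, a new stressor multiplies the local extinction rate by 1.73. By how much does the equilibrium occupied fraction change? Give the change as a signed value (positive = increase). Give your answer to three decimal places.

Before: p* = 1 − 0.49/0.93 = 0.4731.
After the change, c = 0.93, e = 0.8477, so p* = 1 − 0.8477/0.93 = 0.0885.
Δp* = 0.0885 − 0.4731 = -0.3846.

-0.385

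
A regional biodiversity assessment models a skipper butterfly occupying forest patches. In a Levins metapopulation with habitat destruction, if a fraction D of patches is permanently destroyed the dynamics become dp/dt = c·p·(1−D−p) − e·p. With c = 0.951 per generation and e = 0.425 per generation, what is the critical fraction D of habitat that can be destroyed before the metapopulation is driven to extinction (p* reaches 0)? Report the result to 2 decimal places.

The nontrivial equilibrium is p* = (1−D) − e/c; extinction occurs when this hits zero.
So D_crit = 1 − e/c = 1 − 0.425/0.951 = 1 − 0.4469 = 0.5531.
Note this equals the original equilibrium occupancy — the Levins extinction-debt result.

0.55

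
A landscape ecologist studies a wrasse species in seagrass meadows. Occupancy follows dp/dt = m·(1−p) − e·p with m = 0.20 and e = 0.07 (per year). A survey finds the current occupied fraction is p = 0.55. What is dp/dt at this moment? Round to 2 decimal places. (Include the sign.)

Colonization term: m·(1−p) = 0.20×0.4500 = 0.09000.
Extinction term: e·p = 0.03850.
dp/dt = 0.09000 − 0.03850 = 0.05150.

0.05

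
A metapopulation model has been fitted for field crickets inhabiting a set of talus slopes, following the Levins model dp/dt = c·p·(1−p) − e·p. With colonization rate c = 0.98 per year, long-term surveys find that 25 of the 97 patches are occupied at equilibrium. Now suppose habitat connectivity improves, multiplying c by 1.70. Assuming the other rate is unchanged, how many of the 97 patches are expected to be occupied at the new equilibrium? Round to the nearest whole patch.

55

Observed p* = 25/97 = 0.25773.
Balance c(1−p*) = e gives e = 0.98×(1 − 0.25773) = 0.72742.
New p* = 1 − e/c = 1 − 0.72742/1.66600 = 0.56337.
Expected occupied = 97 × 0.56337 = 54.65 ≈ 55.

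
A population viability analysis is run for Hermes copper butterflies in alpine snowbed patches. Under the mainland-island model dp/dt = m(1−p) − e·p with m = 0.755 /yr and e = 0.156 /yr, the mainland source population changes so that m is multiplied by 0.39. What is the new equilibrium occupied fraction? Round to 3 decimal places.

0.654

Before: p* = 0.755/(0.755+0.156) = 0.8288.
After: m = 0.29445, e = 0.156; p* = 0.29445/0.4505 = 0.6537.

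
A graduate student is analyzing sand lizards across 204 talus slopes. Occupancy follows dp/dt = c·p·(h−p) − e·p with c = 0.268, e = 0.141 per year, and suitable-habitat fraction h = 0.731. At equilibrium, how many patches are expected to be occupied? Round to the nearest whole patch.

p* = h − e/c = 0.731 − 0.5261 = 0.2049.
Expected occupied patches = N × p* = 204 × 0.2049 = 41.80 ≈ 42.

42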